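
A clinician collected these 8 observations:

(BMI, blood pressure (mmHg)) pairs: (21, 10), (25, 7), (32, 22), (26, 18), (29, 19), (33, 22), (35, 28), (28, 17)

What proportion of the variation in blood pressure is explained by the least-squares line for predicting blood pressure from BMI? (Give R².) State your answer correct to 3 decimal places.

n = 8, Σx = 229, Σy = 143, Σxy = 4290, Σx² = 6705, Σy² = 2875
Sxx = Σx² − (Σx)²/n = 6705 − 6555.125 = 149.875
Sxy = Σxy − (Σx)(Σy)/n = 4290 − 4093.375 = 196.625
Syy = Σy² − (Σy)²/n = 2875 − 2556.125 = 318.875
R² = Sxy²/(Sxx·Syy) = (196.625)²/(149.875·318.875) = 0.808961

0.809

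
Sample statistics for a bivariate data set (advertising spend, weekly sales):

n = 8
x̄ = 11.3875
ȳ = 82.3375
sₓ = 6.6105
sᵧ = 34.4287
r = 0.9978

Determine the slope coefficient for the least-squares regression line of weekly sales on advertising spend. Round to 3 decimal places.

b = r · sᵧ/sₓ = 0.9978 · 34.4287/6.6105 = 5.196726

5.197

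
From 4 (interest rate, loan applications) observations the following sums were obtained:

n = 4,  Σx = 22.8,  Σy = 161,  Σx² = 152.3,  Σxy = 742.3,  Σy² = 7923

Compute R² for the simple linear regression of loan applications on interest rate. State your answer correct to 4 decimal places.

0.9545

Sxx = Σx² − (Σx)²/n = 152.3 − 129.96 = 22.34
Sxy = Σxy − (Σx)(Σy)/n = 742.3 − 917.7 = -175.4
Syy = Σy² − (Σy)²/n = 7923 − 6480.25 = 1442.75
R² = Sxy²/(Sxx·Syy) = (-175.4)²/(22.34·1442.75) = 0.954520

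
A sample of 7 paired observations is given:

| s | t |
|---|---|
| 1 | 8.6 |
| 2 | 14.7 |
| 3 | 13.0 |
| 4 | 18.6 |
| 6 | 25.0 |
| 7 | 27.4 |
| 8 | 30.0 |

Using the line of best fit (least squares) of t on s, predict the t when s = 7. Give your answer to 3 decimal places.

n = 7, Σx = 31, Σy = 137.3, Σxy = 733.2, Σx² = 179
Sxx = Σx² − (Σx)²/n = 179 − 137.285714 = 41.714286
Sxy = Σxy − (Σx)(Σy)/n = 733.2 − 608.042857 = 125.157143
b = Sxy/Sxx = 125.157143/41.714286 = 3.000342
a = ȳ − b·x̄ = 19.614286 − 3.000342·4.428571 = 6.327055
ŷ(7) = a + b·7 = 6.327055 + 3.000342·7 = 27.329452

27.329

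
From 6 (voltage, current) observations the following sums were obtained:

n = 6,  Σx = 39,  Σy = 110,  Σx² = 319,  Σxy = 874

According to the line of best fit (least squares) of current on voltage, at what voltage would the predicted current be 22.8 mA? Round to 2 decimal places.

Sxx = Σx² − (Σx)²/n = 319 − 253.5 = 65.5
Sxy = Σxy − (Σx)(Σy)/n = 874 − 715 = 159
b = Sxy/Sxx = 159/65.5 = 2.427481
a = ȳ − b·x̄ = 18.333333 − 2.427481·6.5 = 2.554707
Set a + b·x = 22.8: x = (22.8 − 2.554707) / 2.427481 = 8.340042

8.34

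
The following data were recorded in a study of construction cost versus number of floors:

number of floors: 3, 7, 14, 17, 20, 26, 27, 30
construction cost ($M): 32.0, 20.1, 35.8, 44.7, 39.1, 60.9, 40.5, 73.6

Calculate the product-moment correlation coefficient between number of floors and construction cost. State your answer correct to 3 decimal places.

n = 8, Σx = 144, Σy = 346.7, Σxy = 7164.7, Σx² = 3248, Σy² = 17002.57
Sxx = Σx² − (Σx)²/n = 3248 − 2592 = 656
Sxy = Σxy − (Σx)(Σy)/n = 7164.7 − 6240.6 = 924.1
Syy = Σy² − (Σy)²/n = 17002.57 − 15025.11125 = 1977.45875
r = Sxy/√(Sxx·Syy) = 924.1/√(1297212.94) = 924.1/1138.952563 = 0.811360

0.811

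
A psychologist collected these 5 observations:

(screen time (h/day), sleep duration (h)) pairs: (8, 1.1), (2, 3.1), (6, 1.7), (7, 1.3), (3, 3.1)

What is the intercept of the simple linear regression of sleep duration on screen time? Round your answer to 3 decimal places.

n = 5, Σx = 26, Σy = 10.3, Σxy = 43.6, Σx² = 162
Sxx = Σx² − (Σx)²/n = 162 − 135.2 = 26.8
Sxy = Σxy − (Σx)(Σy)/n = 43.6 − 53.56 = -9.96
b = Sxy/Sxx = -9.96/26.8 = -0.371642
a = ȳ − b·x̄ = 2.06 − (-0.371642)·5.2 = 3.992537

3.993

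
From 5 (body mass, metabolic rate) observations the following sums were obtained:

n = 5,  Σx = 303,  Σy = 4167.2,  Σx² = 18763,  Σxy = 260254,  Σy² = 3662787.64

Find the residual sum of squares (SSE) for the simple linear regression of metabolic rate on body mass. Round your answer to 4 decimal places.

Sxx = Σx² − (Σx)²/n = 18763 − 18361.8 = 401.2
Sxy = Σxy − (Σx)(Σy)/n = 260254 − 252532.32 = 7721.68
Syy = Σy² − (Σy)²/n = 3662787.64 − 3473111.168 = 189676.472
b = Sxy/Sxx = 7721.68/401.2 = 19.246461
SSE = Syy − b·Sxy = 189676.472 − 19.246461·7721.68 = 41061.461974

41061.4620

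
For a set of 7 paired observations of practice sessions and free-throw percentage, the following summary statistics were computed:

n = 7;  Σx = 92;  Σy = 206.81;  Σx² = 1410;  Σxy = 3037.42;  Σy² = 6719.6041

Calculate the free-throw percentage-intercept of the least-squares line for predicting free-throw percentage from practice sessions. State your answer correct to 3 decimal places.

8.648

Sxx = Σx² − (Σx)²/n = 1410 − 1209.142857 = 200.857143
Sxy = Σxy − (Σx)(Σy)/n = 3037.42 − 2718.074286 = 319.345714
b = Sxy/Sxx = 319.345714/200.857143 = 1.589915
a = ȳ − b·x̄ = 29.544286 − 1.589915·13.142857 = 8.648265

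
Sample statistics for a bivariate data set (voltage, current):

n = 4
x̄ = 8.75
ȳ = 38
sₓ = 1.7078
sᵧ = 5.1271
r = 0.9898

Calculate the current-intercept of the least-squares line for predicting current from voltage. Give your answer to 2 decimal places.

12.00

b = r · sᵧ/sₓ = 0.9898 · 5.1271/1.7078 = 2.971544
a = ȳ − b·x̄ = 38 − 2.971544·8.75 = 11.998986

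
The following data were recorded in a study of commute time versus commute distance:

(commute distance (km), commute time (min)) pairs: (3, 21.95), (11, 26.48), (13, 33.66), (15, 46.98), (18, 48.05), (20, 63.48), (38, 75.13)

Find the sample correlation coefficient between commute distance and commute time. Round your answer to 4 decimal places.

0.9245

n = 7, Σx = 118, Σy = 315.73, Σxy = 6488.85, Σx² = 2692, Σy² = 16506.1387
Sxx = Σx² − (Σx)²/n = 2692 − 1989.142857 = 702.857143
Sxy = Σxy − (Σx)(Σy)/n = 6488.85 − 5322.305714 = 1166.544286
Syy = Σy² − (Σy)²/n = 16506.1387 − 14240.776129 = 2265.362571
r = Sxy/√(Sxx·Syy) = 1166.544286/√(1592226.264490) = 1166.544286/1261.834484 = 0.924483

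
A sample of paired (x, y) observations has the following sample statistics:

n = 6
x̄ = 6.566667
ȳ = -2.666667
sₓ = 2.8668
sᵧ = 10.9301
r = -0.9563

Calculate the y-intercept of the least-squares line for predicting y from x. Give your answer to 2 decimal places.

21.28

b = r · sᵧ/sₓ = -0.9563 · 10.9301/2.8668 = -3.646036
a = ȳ − b·x̄ = -2.666667 − (-3.646036)·6.566667 = 21.275634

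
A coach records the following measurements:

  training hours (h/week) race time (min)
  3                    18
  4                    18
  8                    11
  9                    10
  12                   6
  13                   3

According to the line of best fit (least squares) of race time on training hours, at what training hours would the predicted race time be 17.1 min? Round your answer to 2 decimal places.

n = 6, Σx = 49, Σy = 66, Σxy = 415, Σx² = 483
Sxx = Σx² − (Σx)²/n = 483 − 400.166667 = 82.833333
Sxy = Σxy − (Σx)(Σy)/n = 415 − 539 = -124
b = Sxy/Sxx = -124/82.833333 = -1.496982
a = ȳ − b·x̄ = 11 − (-1.496982)·8.166667 = 23.225352
Set a + b·x = 17.1: x = (17.1 − 23.225352) / (-1.496982) = 4.091801

4.09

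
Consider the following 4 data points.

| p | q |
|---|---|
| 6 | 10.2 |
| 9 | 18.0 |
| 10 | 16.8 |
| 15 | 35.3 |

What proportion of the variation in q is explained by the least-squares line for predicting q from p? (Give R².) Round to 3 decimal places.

0.958

n = 4, Σx = 40, Σy = 80.3, Σxy = 920.7, Σx² = 442, Σy² = 1956.37
Sxx = Σx² − (Σx)²/n = 442 − 400 = 42
Sxy = Σxy − (Σx)(Σy)/n = 920.7 − 803 = 117.7
Syy = Σy² − (Σy)²/n = 1956.37 − 1612.0225 = 344.3475
R² = Sxy²/(Sxx·Syy) = (117.7)²/(42·344.3475) = 0.957870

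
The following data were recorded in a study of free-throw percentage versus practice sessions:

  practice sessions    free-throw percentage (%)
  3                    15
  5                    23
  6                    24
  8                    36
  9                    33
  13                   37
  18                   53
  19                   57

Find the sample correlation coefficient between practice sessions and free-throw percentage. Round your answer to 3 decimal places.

n = 8, Σx = 81, Σy = 278, Σxy = 3407, Σx² = 1069, Σy² = 11142
Sxx = Σx² − (Σx)²/n = 1069 − 820.125 = 248.875
Sxy = Σxy − (Σx)(Σy)/n = 3407 − 2814.75 = 592.25
Syy = Σy² − (Σy)²/n = 11142 − 9660.5 = 1481.5
r = Sxy/√(Sxx·Syy) = 592.25/√(368708.3125) = 592.25/607.213564 = 0.975357

0.975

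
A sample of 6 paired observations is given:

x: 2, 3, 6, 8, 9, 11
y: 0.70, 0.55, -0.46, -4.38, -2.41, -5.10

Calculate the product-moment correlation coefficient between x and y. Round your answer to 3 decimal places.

n = 6, Σx = 39, Σy = -11.1, Σxy = -112.54, Σx² = 315, Σy² = 52.0066
Sxx = Σx² − (Σx)²/n = 315 − 253.5 = 61.5
Sxy = Σxy − (Σx)(Σy)/n = -112.54 − (-72.15) = -40.39
Syy = Σy² − (Σy)²/n = 52.0066 − 20.535 = 31.4716
r = Sxy/√(Sxx·Syy) = -40.39/√(1935.5034) = -40.39/43.994356 = -0.918072

-0.918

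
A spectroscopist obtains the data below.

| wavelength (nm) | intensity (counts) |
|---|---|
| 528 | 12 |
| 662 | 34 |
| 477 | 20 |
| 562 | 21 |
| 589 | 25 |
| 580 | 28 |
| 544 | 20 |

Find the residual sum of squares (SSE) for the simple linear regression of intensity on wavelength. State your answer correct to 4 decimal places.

104.6065

n = 7, Σx = 3942, Σy = 160, Σxy = 92031, Σx² = 2239658, Σy² = 3950
Sxx = Σx² − (Σx)²/n = 2239658 − 2219909.142857 = 19748.857143
Sxy = Σxy − (Σx)(Σy)/n = 92031 − 90102.857143 = 1928.142857
Syy = Σy² − (Σy)²/n = 3950 − 3657.142857 = 292.857143
b = Sxy/Sxx = 1928.142857/19748.857143 = 0.097633
SSE = Syy − b·Sxy = 292.857143 − 0.097633·1928.142857 = 104.606509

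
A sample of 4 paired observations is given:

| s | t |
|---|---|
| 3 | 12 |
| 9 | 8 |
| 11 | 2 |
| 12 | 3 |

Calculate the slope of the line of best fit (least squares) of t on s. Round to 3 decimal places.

-1.082

n = 4, Σx = 35, Σy = 25, Σxy = 166, Σx² = 355
Sxx = Σx² − (Σx)²/n = 355 − 306.25 = 48.75
Sxy = Σxy − (Σx)(Σy)/n = 166 − 218.75 = -52.75
b = Sxy/Sxx = -52.75/48.75 = -1.082051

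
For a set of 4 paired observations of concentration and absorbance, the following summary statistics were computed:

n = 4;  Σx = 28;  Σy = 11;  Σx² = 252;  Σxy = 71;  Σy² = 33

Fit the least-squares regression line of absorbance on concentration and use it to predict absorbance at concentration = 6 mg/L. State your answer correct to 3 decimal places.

2.857

Sxx = Σx² − (Σx)²/n = 252 − 196 = 56
Sxy = Σxy − (Σx)(Σy)/n = 71 − 77 = -6
b = Sxy/Sxx = -6/56 = -0.107143
a = ȳ − b·x̄ = 2.75 − (-0.107143)·7 = 3.5
ŷ(6) = a + b·6 = 3.5 + (-0.107143)·6 = 2.857143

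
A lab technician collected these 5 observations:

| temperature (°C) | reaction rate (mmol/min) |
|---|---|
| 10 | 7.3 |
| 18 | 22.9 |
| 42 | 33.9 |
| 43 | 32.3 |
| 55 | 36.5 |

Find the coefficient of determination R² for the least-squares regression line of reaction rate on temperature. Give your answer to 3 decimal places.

0.873

n = 5, Σx = 168, Σy = 132.9, Σxy = 5305.4, Σx² = 7062, Σy² = 4102.45
Sxx = Σx² − (Σx)²/n = 7062 − 5644.8 = 1417.2
Sxy = Σxy − (Σx)(Σy)/n = 5305.4 − 4465.44 = 839.96
Syy = Σy² − (Σy)²/n = 4102.45 − 3532.482 = 569.968
R² = Sxy²/(Sxx·Syy) = (839.96)²/(1417.2·569.968) = 0.873445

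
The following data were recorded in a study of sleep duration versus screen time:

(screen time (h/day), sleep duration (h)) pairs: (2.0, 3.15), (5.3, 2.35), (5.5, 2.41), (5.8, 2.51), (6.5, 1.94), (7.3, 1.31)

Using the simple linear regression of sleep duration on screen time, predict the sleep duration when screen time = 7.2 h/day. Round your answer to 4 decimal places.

n = 6, Σx = 32.4, Σy = 13.67, Σxy = 68.741, Σx² = 191.52
Sxx = Σx² − (Σx)²/n = 191.52 − 174.96 = 16.56
Sxy = Σxy − (Σx)(Σy)/n = 68.741 − 73.818 = -5.077
b = Sxy/Sxx = -5.077/16.56 = -0.306582
a = ȳ − b·x̄ = 2.278333 − (-0.306582)·5.4 = 3.933877
ŷ(7.2) = a + b·7.2 = 3.933877 + (-0.306582)·7.2 = 1.726486

1.7265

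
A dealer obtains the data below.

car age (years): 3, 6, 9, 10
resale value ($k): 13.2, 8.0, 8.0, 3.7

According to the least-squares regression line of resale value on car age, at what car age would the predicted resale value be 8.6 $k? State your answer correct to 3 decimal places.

n = 4, Σx = 28, Σy = 32.9, Σxy = 196.6, Σx² = 226
Sxx = Σx² − (Σx)²/n = 226 − 196 = 30
Sxy = Σxy − (Σx)(Σy)/n = 196.6 − 230.3 = -33.7
b = Sxy/Sxx = -33.7/30 = -1.123333
a = ȳ − b·x̄ = 8.225 − (-1.123333)·7 = 16.088333
Set a + b·x = 8.6: x = (8.6 − 16.088333) / (-1.123333) = 6.666172

6.666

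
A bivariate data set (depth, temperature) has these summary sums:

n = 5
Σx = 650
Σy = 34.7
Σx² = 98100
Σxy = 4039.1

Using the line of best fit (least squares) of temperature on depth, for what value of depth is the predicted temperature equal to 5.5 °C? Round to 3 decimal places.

171.500

Sxx = Σx² − (Σx)²/n = 98100 − 84500 = 13600
Sxy = Σxy − (Σx)(Σy)/n = 4039.1 − 4511 = -471.9
b = Sxy/Sxx = -471.9/13600 = -0.034699
a = ȳ − b·x̄ = 6.94 − (-0.034699)·130 = 11.450809
Set a + b·x = 5.5: x = (5.5 − 11.450809) / (-0.034699) = 171.500318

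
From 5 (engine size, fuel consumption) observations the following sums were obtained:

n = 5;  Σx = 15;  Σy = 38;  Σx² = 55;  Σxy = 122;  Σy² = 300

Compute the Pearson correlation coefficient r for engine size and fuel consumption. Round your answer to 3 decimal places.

0.756

Sxx = Σx² − (Σx)²/n = 55 − 45 = 10
Sxy = Σxy − (Σx)(Σy)/n = 122 − 114 = 8
Syy = Σy² − (Σy)²/n = 300 − 288.8 = 11.2
r = Sxy/√(Sxx·Syy) = 8/√(112) = 8/10.583005 = 0.755929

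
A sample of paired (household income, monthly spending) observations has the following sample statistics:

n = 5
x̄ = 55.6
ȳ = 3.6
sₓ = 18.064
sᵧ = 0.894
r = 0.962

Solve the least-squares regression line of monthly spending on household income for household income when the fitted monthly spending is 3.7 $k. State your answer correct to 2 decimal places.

57.70

b = r · sᵧ/sₓ = 0.962 · 0.894/18.064 = 0.047610
a = ȳ − b·x̄ = 3.6 − 0.047610·55.6 = 0.952881
Set a + b·x = 3.7: x = (3.7 − 0.952881) / 0.047610 = 57.700397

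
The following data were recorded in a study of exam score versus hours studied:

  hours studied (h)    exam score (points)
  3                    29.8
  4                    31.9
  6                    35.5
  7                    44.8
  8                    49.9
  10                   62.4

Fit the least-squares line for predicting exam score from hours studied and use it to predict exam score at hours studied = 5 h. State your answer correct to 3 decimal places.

n = 6, Σx = 38, Σy = 254.3, Σxy = 1766.8, Σx² = 274
Sxx = Σx² − (Σx)²/n = 274 − 240.666667 = 33.333333
Sxy = Σxy − (Σx)(Σy)/n = 1766.8 − 1610.566667 = 156.233333
b = Sxy/Sxx = 156.233333/33.333333 = 4.687
a = ȳ − b·x̄ = 42.383333 − 4.687·6.333333 = 12.699
ŷ(5) = a + b·5 = 12.699 + 4.687·5 = 36.134

36.134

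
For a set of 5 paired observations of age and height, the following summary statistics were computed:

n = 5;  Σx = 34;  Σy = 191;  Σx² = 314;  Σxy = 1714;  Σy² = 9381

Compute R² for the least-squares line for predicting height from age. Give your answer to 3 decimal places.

Sxx = Σx² − (Σx)²/n = 314 − 231.2 = 82.8
Sxy = Σxy − (Σx)(Σy)/n = 1714 − 1298.8 = 415.2
Syy = Σy² − (Σy)²/n = 9381 − 7296.2 = 2084.8
R² = Sxy²/(Sxx·Syy) = (415.2)²/(82.8·2084.8) = 0.998665

0.999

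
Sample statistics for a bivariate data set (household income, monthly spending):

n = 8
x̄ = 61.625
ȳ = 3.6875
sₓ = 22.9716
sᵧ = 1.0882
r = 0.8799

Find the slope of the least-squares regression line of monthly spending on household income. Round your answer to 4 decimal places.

b = r · sᵧ/sₓ = 0.8799 · 1.0882/22.9716 = 0.041682

0.0417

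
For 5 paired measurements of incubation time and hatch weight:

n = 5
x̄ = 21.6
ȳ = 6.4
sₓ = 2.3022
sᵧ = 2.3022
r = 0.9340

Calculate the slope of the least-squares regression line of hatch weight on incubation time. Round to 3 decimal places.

b = r · sᵧ/sₓ = 0.934 · 2.3022/2.3022 = 0.934

0.934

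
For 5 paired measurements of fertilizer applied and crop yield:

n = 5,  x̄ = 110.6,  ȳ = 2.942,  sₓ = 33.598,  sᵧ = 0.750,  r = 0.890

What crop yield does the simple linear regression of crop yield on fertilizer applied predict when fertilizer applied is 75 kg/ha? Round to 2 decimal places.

2.23

b = r · sᵧ/sₓ = 0.89 · 0.75/33.598 = 0.019867
a = ȳ − b·x̄ = 2.942 − 0.019867·110.6 = 0.744682
ŷ(75) = a + b·75 = 0.744682 + 0.019867·75 = 2.234726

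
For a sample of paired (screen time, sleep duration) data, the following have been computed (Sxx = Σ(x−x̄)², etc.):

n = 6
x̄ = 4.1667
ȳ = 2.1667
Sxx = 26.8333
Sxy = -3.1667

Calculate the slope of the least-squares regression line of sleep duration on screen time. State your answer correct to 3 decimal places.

-0.118

b = Sxy/Sxx = -3.1667/26.8333 = -0.118014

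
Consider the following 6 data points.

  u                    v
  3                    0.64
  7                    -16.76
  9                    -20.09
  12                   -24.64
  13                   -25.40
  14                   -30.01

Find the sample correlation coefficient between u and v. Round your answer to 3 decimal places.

-0.966

n = 6, Σx = 58, Σy = -116.26, Σxy = -1342.23, Σx² = 648, Σy² = 2837.805
Sxx = Σx² − (Σx)²/n = 648 − 560.666667 = 87.333333
Sxy = Σxy − (Σx)(Σy)/n = -1342.23 − (-1123.846667) = -218.383333
Syy = Σy² − (Σy)²/n = 2837.805 − 2252.731267 = 585.073733
r = Sxy/√(Sxx·Syy) = -218.383333/√(51096.439378) = -218.383333/226.045215 = -0.966105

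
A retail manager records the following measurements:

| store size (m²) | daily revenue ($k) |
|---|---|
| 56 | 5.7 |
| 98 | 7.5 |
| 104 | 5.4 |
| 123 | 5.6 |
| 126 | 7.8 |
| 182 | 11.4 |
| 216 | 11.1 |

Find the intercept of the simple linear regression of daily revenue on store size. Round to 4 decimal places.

n = 7, Σx = 905, Σy = 54.5, Σxy = 7759.8, Σx² = 134341
Sxx = Σx² − (Σx)²/n = 134341 − 117003.571429 = 17337.428571
Sxy = Σxy − (Σx)(Σy)/n = 7759.8 − 7046.071429 = 713.728571
b = Sxy/Sxx = 713.728571/17337.428571 = 0.041167
a = ȳ − b·x̄ = 7.785714 − 0.041167·129.285714 = 2.463419

2.4634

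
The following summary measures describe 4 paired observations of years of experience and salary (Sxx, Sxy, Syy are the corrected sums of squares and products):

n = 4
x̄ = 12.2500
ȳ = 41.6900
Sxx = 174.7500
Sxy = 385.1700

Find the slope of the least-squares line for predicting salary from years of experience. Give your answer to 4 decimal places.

b = Sxy/Sxx = 385.17/174.75 = 2.204120

2.2041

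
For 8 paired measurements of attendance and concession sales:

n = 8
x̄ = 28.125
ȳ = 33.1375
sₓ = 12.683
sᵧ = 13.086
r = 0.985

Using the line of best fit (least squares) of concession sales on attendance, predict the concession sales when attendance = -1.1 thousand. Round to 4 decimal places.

3.4362

b = r · sᵧ/sₓ = 0.985 · 13.086/12.683 = 1.016298
a = ȳ − b·x̄ = 33.1375 − 1.016298·28.125 = 4.554113
ŷ(-1.1) = a + b·-1.1 = 4.554113 + 1.016298·(-1.1) = 3.436185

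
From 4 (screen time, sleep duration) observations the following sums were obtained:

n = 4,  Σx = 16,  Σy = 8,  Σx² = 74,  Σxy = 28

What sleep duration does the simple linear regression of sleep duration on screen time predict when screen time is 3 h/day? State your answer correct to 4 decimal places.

Sxx = Σx² − (Σx)²/n = 74 − 64 = 10
Sxy = Σxy − (Σx)(Σy)/n = 28 − 32 = -4
b = Sxy/Sxx = -4/10 = -0.4
a = ȳ − b·x̄ = 2 − (-0.4)·4 = 3.6
ŷ(3) = a + b·3 = 3.6 + (-0.4)·3 = 2.4

2.4000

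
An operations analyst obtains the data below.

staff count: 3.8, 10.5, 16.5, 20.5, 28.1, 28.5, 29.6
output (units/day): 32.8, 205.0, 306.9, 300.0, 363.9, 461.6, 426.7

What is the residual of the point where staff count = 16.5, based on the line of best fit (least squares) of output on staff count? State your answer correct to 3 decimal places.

n = 7, Σx = 137.5, Σy = 2096.9, Σxy = 49502.5, Σx² = 3295.21
Sxx = Σx² − (Σx)²/n = 3295.21 − 2700.892857 = 594.317143
Sxy = Σxy − (Σx)(Σy)/n = 49502.5 − 41189.107143 = 8313.392857
b = Sxy/Sxx = 8313.392857/594.317143 = 13.988142
a = ȳ − b·x̄ = 299.557143 − 13.988142·19.642857 = 24.790059
ŷ(16.5) = 24.790059 + 13.988142·16.5 = 255.594409
residual = y − ŷ = 306.9 − 255.594409 = 51.305591

51.306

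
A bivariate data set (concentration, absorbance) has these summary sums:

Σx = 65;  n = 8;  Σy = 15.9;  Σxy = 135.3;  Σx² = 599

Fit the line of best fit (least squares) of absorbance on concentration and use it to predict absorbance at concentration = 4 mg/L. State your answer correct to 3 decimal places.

Sxx = Σx² − (Σx)²/n = 599 − 528.125 = 70.875
Sxy = Σxy − (Σx)(Σy)/n = 135.3 − 129.1875 = 6.1125
b = Sxy/Sxx = 6.1125/70.875 = 0.086243
a = ȳ − b·x̄ = 1.9875 − 0.086243·8.125 = 1.286772
ŷ(4) = a + b·4 = 1.286772 + 0.086243·4 = 1.631746

1.632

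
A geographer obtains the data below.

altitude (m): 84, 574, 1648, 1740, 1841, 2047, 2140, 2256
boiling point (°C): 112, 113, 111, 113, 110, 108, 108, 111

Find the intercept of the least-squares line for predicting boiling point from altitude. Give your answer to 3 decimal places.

n = 8, Σx = 12330, Σy = 886, Σxy = 1358940, Σx² = 23328662
Sxx = Σx² − (Σx)²/n = 23328662 − 19003612.5 = 4325049.5
Sxy = Σxy − (Σx)(Σy)/n = 1358940 − 1365547.5 = -6607.5
b = Sxy/Sxx = -6607.5/4325049.5 = -0.001528
a = ȳ − b·x̄ = 110.75 − (-0.001528)·1541.25 = 113.104611

113.105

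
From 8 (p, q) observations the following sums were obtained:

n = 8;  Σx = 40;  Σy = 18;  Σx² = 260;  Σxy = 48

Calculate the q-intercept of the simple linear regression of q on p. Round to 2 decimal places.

Sxx = Σx² − (Σx)²/n = 260 − 200 = 60
Sxy = Σxy − (Σx)(Σy)/n = 48 − 90 = -42
b = Sxy/Sxx = -42/60 = -0.7
a = ȳ − b·x̄ = 2.25 − (-0.7)·5 = 5.75

5.75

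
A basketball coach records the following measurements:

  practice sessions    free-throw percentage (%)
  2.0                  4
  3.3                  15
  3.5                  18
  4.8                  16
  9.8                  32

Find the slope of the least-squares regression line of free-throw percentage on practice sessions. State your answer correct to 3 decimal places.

3.081

n = 5, Σx = 23.4, Σy = 85, Σxy = 510.9, Σx² = 146.22
Sxx = Σx² − (Σx)²/n = 146.22 − 109.512 = 36.708
Sxy = Σxy − (Σx)(Σy)/n = 510.9 − 397.8 = 113.1
b = Sxy/Sxx = 113.1/36.708 = 3.081072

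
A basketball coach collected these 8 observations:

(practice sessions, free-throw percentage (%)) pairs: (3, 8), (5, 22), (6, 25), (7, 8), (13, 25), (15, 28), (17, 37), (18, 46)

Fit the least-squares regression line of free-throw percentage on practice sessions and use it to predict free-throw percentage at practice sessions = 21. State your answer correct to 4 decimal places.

44.3473

n = 8, Σx = 84, Σy = 199, Σxy = 2542, Σx² = 1126
Sxx = Σx² − (Σx)²/n = 1126 − 882 = 244
Sxy = Σxy − (Σx)(Σy)/n = 2542 − 2089.5 = 452.5
b = Sxy/Sxx = 452.5/244 = 1.854508
a = ȳ − b·x̄ = 24.875 − 1.854508·10.5 = 5.402664
ŷ(21) = a + b·21 = 5.402664 + 1.854508·21 = 44.347336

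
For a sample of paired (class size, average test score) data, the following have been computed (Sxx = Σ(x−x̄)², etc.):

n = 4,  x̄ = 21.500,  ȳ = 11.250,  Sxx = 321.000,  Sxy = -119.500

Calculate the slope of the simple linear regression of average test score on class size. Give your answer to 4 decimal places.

b = Sxy/Sxx = -119.5/321 = -0.372274

-0.3723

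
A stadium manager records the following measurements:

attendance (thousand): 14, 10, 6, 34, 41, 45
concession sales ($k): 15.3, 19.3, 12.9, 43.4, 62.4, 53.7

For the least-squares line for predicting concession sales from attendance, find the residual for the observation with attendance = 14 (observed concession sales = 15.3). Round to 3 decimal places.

n = 6, Σx = 150, Σy = 207, Σxy = 6935.1, Σx² = 5194
Sxx = Σx² − (Σx)²/n = 5194 − 3750 = 1444
Sxy = Σxy − (Σx)(Σy)/n = 6935.1 − 5175 = 1760.1
b = Sxy/Sxx = 1760.1/1444 = 1.218906
a = ȳ − b·x̄ = 34.5 − 1.218906·25 = 4.027355
ŷ(14) = 4.027355 + 1.218906·14 = 21.092036
residual = y − ŷ = 15.3 − 21.092036 = -5.792036

-5.792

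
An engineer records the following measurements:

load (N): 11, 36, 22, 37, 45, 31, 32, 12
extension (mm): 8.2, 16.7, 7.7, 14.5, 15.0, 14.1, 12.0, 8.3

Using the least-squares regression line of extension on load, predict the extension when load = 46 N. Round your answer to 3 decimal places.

16.620

n = 8, Σx = 226, Σy = 96.5, Σxy = 2993, Σx² = 7424
Sxx = Σx² − (Σx)²/n = 7424 − 6384.5 = 1039.5
Sxy = Σxy − (Σx)(Σy)/n = 2993 − 2726.125 = 266.875
b = Sxy/Sxx = 266.875/1039.5 = 0.256734
a = ȳ − b·x̄ = 12.0625 − 0.256734·28.25 = 4.809764
ŷ(46) = a + b·46 = 4.809764 + 0.256734·46 = 16.619529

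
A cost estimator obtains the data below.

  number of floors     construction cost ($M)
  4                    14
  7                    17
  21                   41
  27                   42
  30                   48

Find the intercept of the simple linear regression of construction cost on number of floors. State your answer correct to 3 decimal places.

n = 5, Σx = 89, Σy = 162, Σxy = 3610, Σx² = 2135
Sxx = Σx² − (Σx)²/n = 2135 − 1584.2 = 550.8
Sxy = Σxy − (Σx)(Σy)/n = 3610 − 2883.6 = 726.4
b = Sxy/Sxx = 726.4/550.8 = 1.318809
a = ȳ − b·x̄ = 32.4 − 1.318809·17.8 = 8.925200

8.925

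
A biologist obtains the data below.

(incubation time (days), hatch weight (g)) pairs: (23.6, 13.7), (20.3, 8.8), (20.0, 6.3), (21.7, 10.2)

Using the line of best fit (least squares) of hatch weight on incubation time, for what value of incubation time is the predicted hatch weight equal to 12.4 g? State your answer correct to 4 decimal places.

n = 4, Σx = 85.6, Σy = 39, Σxy = 849.3, Σx² = 1839.94
Sxx = Σx² − (Σx)²/n = 1839.94 − 1831.84 = 8.1
Sxy = Σxy − (Σx)(Σy)/n = 849.3 − 834.6 = 14.7
b = Sxy/Sxx = 14.7/8.1 = 1.814815
a = ȳ − b·x̄ = 9.75 − 1.814815·21.4 = -29.087037
Set a + b·x = 12.4: x = (12.4 − (-29.087037)) / 1.814815 = 22.860204

22.8602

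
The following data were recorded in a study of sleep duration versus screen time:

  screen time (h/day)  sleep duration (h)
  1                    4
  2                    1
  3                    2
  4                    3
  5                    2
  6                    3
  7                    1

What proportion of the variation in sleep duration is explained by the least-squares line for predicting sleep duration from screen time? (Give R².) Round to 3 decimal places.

0.120

n = 7, Σx = 28, Σy = 16, Σxy = 59, Σx² = 140, Σy² = 44
Sxx = Σx² − (Σx)²/n = 140 − 112 = 28
Sxy = Σxy − (Σx)(Σy)/n = 59 − 64 = -5
Syy = Σy² − (Σy)²/n = 44 − 36.571429 = 7.428571
R² = Sxy²/(Sxx·Syy) = (-5)²/(28·7.428571) = 0.120192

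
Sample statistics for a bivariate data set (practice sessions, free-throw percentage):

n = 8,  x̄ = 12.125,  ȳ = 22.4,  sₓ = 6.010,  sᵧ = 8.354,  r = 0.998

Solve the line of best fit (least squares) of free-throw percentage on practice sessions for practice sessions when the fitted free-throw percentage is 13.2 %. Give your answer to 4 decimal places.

b = r · sᵧ/sₓ = 0.998 · 8.354/6.01 = 1.387237
a = ȳ − b·x̄ = 22.4 − 1.387237·12.125 = 5.579756
Set a + b·x = 13.2: x = (13.2 − 5.579756) / 1.387237 = 5.493110

5.4931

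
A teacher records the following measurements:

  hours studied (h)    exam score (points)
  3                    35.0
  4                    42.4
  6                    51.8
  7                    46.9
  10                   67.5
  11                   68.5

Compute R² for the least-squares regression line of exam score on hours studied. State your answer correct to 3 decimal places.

0.939

n = 6, Σx = 41, Σy = 312.1, Σxy = 2342.2, Σx² = 331, Σy² = 17154.11
Sxx = Σx² − (Σx)²/n = 331 − 280.166667 = 50.833333
Sxy = Σxy − (Σx)(Σy)/n = 2342.2 − 2132.683333 = 209.516667
Syy = Σy² − (Σy)²/n = 17154.11 − 16234.401667 = 919.708333
R² = Sxy²/(Sxx·Syy) = (209.516667)²/(50.833333·919.708333) = 0.938941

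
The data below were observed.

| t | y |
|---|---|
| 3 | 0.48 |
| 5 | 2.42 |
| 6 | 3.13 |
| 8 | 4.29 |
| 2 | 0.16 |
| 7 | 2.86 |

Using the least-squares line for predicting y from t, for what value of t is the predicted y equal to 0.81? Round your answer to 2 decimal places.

3.07

n = 6, Σx = 31, Σy = 13.34, Σxy = 86.98, Σx² = 187
Sxx = Σx² − (Σx)²/n = 187 − 160.166667 = 26.833333
Sxy = Σxy − (Σx)(Σy)/n = 86.98 − 68.923333 = 18.056667
b = Sxy/Sxx = 18.056667/26.833333 = 0.672919
a = ȳ − b·x̄ = 2.223333 − 0.672919·5.166667 = -1.253416
Set a + b·x = 0.81: x = (0.81 − (-1.253416)) / 0.672919 = 3.066365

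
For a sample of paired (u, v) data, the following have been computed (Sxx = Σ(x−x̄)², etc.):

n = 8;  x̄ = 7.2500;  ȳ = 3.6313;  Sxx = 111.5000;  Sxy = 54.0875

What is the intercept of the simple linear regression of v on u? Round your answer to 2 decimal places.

0.11

b = Sxy/Sxx = 54.0875/111.5 = 0.485090
a = ȳ − b·x̄ = 3.6313 − 0.485090·7.25 = 0.114400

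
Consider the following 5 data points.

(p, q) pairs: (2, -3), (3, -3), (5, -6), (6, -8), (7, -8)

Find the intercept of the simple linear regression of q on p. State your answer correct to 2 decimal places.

n = 5, Σx = 23, Σy = -28, Σxy = -149, Σx² = 123
Sxx = Σx² − (Σx)²/n = 123 − 105.8 = 17.2
Sxy = Σxy − (Σx)(Σy)/n = -149 − (-128.8) = -20.2
b = Sxy/Sxx = -20.2/17.2 = -1.174419
a = ȳ − b·x̄ = -5.6 − (-1.174419)·4.6 = -0.197674

-0.20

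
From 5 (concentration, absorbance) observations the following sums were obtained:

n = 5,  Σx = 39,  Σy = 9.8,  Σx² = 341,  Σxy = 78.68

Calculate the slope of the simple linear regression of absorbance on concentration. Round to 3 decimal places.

0.061

Sxx = Σx² − (Σx)²/n = 341 − 304.2 = 36.8
Sxy = Σxy − (Σx)(Σy)/n = 78.68 − 76.44 = 2.24
b = Sxy/Sxx = 2.24/36.8 = 0.060870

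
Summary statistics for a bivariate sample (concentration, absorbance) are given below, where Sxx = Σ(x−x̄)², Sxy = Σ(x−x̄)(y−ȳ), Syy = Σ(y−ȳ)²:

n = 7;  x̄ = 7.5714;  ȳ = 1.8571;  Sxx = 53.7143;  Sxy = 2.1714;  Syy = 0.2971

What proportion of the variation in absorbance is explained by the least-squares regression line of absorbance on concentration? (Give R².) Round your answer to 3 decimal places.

R² = Sxy²/(Sxx·Syy) = (2.1714)²/(53.7143·0.2971) = 0.295452

0.295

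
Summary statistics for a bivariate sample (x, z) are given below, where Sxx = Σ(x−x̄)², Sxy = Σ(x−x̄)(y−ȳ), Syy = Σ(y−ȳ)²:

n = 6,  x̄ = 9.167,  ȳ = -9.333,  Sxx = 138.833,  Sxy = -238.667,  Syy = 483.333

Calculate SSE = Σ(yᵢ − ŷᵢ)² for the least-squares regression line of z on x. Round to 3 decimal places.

b = Sxy/Sxx = -238.667/138.833 = -1.719094
SSE = Syy − b·Sxy = 483.333 − (-1.719094)·(-238.667) = 73.041953

73.042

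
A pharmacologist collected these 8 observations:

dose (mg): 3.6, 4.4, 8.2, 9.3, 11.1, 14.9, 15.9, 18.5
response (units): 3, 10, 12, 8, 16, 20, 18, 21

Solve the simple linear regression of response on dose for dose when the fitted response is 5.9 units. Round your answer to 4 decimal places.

n = 8, Σx = 85.9, Σy = 108, Σxy = 1377.9, Σx² = 1126.33
Sxx = Σx² − (Σx)²/n = 1126.33 − 922.35125 = 203.97875
Sxy = Σxy − (Σx)(Σy)/n = 1377.9 − 1159.65 = 218.25
b = Sxy/Sxx = 218.25/203.97875 = 1.069964
a = ȳ − b·x̄ = 13.5 − 1.069964·10.7375 = 2.011257
Set a + b·x = 5.9: x = (5.9 − 2.011257) / 1.069964 = 3.634460

3.6345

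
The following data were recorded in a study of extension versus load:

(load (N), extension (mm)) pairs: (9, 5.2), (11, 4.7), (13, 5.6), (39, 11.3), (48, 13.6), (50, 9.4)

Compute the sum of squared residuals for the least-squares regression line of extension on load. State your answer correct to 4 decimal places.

n = 6, Σx = 170, Σy = 49.8, Σxy = 1734.8, Σx² = 6696, Σy² = 481.5
Sxx = Σx² − (Σx)²/n = 6696 − 4816.666667 = 1879.333333
Sxy = Σxy − (Σx)(Σy)/n = 1734.8 − 1411 = 323.8
Syy = Σy² − (Σy)²/n = 481.5 − 413.34 = 68.16
b = Sxy/Sxx = 323.8/1879.333333 = 0.172295
SSE = Syy − b·Sxy = 68.16 − 0.172295·323.8 = 12.370834

12.3708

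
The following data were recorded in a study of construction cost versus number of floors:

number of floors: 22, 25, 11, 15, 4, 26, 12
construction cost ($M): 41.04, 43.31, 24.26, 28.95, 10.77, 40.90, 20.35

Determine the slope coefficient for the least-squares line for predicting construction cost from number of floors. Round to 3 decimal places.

1.479

n = 7, Σx = 115, Σy = 209.58, Σxy = 4037.42, Σx² = 2291
Sxx = Σx² − (Σx)²/n = 2291 − 1889.285714 = 401.714286
Sxy = Σxy − (Σx)(Σy)/n = 4037.42 − 3443.1 = 594.32
b = Sxy/Sxx = 594.32/401.714286 = 1.479459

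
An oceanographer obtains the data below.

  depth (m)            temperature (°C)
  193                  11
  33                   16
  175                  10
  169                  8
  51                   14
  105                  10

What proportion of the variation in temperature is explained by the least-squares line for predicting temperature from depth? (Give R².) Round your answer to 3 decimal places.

0.683

n = 6, Σx = 726, Σy = 69, Σxy = 7517, Σx² = 111150, Σy² = 837
Sxx = Σx² − (Σx)²/n = 111150 − 87846 = 23304
Sxy = Σxy − (Σx)(Σy)/n = 7517 − 8349 = -832
Syy = Σy² − (Σy)²/n = 837 − 793.5 = 43.5
R² = Sxy²/(Sxx·Syy) = (-832)²/(23304·43.5) = 0.682853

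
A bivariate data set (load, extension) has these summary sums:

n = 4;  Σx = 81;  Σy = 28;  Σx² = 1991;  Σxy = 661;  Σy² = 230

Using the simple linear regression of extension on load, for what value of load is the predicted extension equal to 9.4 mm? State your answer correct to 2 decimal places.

Sxx = Σx² − (Σx)²/n = 1991 − 1640.25 = 350.75
Sxy = Σxy − (Σx)(Σy)/n = 661 − 567 = 94
b = Sxy/Sxx = 94/350.75 = 0.267997
a = ȳ − b·x̄ = 7 − 0.267997·20.25 = 1.573058
Set a + b·x = 9.4: x = (9.4 − 1.573058) / 0.267997 = 29.205319

29.21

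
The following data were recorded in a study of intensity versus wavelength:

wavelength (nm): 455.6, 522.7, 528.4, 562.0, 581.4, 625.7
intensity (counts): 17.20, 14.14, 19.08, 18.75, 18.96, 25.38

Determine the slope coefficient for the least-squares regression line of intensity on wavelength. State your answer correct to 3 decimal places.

n = 6, Σx = 3275.8, Σy = 113.51, Σxy = 62750.28, Σx² = 1805363.66
Sxx = Σx² − (Σx)²/n = 1805363.66 − 1788477.606667 = 16886.053333
Sxy = Σxy − (Σx)(Σy)/n = 62750.28 − 61972.676333 = 777.603667
b = Sxy/Sxx = 777.603667/16886.053333 = 0.046050

0.046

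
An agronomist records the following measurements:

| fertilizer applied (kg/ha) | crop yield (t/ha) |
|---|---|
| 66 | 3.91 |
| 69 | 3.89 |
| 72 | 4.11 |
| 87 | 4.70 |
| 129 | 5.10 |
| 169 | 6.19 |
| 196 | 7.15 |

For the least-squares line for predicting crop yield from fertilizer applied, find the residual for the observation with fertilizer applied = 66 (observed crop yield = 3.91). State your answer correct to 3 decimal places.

n = 7, Σx = 788, Σy = 35.05, Σxy = 4336.7, Σx² = 105488
Sxx = Σx² − (Σx)²/n = 105488 − 88706.285714 = 16781.714286
Sxy = Σxy − (Σx)(Σy)/n = 4336.7 − 3945.628571 = 391.071429
b = Sxy/Sxx = 391.071429/16781.714286 = 0.023303
a = ȳ − b·x̄ = 5.007143 − 0.023303·112.571429 = 2.383843
ŷ(66) = 2.383843 + 0.023303·66 = 3.921869
residual = y − ŷ = 3.91 − 3.921869 = -0.011869

-0.012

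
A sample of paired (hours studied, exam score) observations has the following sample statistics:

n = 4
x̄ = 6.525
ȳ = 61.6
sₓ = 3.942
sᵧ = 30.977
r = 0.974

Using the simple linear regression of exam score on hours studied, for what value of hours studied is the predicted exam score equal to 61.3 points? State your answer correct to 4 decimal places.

6.4858

b = r · sᵧ/sₓ = 0.974 · 30.977/3.942 = 7.653881
a = ȳ − b·x̄ = 61.6 − 7.653881·6.525 = 11.658428
Set a + b·x = 61.3: x = (61.3 − 11.658428) / 7.653881 = 6.485804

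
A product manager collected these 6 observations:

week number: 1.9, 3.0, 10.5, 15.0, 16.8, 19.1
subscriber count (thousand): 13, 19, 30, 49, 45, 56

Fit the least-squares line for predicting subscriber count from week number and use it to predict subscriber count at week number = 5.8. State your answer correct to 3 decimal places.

23.030

n = 6, Σx = 66.3, Σy = 212, Σxy = 2957.3, Σx² = 994.91
Sxx = Σx² − (Σx)²/n = 994.91 − 732.615 = 262.295
Sxy = Σxy − (Σx)(Σy)/n = 2957.3 − 2342.6 = 614.7
b = Sxy/Sxx = 614.7/262.295 = 2.343544
a = ȳ − b·x̄ = 35.333333 − 2.343544·11.05 = 9.437167
ŷ(5.8) = a + b·5.8 = 9.437167 + 2.343544·5.8 = 23.029725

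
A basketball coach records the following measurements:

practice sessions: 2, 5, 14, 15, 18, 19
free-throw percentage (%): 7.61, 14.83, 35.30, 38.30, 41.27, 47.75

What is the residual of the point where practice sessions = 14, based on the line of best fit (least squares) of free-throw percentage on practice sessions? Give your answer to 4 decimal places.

0.3224

n = 6, Σx = 73, Σy = 185.06, Σxy = 2808.18, Σx² = 1135
Sxx = Σx² − (Σx)²/n = 1135 − 888.166667 = 246.833333
Sxy = Σxy − (Σx)(Σy)/n = 2808.18 − 2251.563333 = 556.616667
b = Sxy/Sxx = 556.616667/246.833333 = 2.255030
a = ȳ − b·x̄ = 30.843333 − 2.255030·12.166667 = 3.407130
ŷ(14) = 3.407130 + 2.255030·14 = 34.977556
residual = y − ŷ = 35.30 − 34.977556 = 0.322444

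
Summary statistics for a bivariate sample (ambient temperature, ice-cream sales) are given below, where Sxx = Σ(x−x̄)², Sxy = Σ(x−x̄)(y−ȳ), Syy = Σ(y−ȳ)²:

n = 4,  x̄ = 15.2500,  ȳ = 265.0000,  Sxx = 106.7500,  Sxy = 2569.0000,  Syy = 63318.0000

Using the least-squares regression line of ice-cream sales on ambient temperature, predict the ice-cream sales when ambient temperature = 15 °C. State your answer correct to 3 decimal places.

258.984

b = Sxy/Sxx = 2569/106.75 = 24.065574
a = ȳ − b·x̄ = 265 − 24.065574·15.25 = -102
ŷ(15) = a + b·15 = -102 + 24.065574·15 = 258.983607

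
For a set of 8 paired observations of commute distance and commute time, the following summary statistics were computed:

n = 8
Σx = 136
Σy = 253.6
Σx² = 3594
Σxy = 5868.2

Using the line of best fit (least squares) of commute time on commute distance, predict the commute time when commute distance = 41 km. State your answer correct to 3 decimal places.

Sxx = Σx² − (Σx)²/n = 3594 − 2312 = 1282
Sxy = Σxy − (Σx)(Σy)/n = 5868.2 − 4311.2 = 1557
b = Sxy/Sxx = 1557/1282 = 1.214509
a = ȳ − b·x̄ = 31.7 − 1.214509·17 = 11.053354
ŷ(41) = a + b·41 = 11.053354 + 1.214509·41 = 60.848206

60.848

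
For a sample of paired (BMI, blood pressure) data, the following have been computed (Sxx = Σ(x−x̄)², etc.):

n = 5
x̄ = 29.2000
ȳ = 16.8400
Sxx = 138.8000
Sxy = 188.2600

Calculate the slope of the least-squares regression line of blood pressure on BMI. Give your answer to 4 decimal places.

1.3563

b = Sxy/Sxx = 188.26/138.8 = 1.356340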